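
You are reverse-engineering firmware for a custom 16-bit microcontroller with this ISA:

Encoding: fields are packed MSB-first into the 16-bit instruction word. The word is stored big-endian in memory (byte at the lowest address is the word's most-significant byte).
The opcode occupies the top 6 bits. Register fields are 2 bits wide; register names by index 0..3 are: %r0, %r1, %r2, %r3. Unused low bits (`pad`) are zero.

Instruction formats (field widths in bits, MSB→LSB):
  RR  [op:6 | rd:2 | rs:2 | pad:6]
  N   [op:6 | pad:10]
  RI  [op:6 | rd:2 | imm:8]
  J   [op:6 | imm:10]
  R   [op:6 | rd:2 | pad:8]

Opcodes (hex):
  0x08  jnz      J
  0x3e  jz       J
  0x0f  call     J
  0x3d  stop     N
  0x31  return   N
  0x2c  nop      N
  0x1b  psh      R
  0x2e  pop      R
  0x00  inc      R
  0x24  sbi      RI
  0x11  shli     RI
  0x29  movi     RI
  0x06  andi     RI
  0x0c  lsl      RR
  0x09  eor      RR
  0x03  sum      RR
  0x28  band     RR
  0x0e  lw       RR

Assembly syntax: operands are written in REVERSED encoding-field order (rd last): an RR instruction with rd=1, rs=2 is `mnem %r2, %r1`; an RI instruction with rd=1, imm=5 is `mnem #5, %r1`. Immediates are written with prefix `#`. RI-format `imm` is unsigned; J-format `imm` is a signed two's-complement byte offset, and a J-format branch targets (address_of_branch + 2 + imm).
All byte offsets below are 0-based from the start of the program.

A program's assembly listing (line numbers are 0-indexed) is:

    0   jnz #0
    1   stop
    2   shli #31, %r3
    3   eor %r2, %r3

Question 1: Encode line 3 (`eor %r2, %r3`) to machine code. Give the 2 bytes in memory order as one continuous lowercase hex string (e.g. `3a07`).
2780

L3: eor op=0x9:6|rd=3:2|rs=2:2|pad=0:6 ⇒ 0x2780 ⇒ big 27 80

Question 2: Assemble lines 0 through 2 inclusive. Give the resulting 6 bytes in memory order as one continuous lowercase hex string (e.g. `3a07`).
line 0 (jnz): pack op=0x8:6|imm=0:10 = 0x2000; big→ 20 00
line 1 (stop): pack op=0x3d:6|pad=0:10 = 0xf400; big→ f4 00
line 2 (shli): pack op=0x11:6|rd=3:2|imm=31:8 = 0x471f; big→ 47 1f

2000f400471f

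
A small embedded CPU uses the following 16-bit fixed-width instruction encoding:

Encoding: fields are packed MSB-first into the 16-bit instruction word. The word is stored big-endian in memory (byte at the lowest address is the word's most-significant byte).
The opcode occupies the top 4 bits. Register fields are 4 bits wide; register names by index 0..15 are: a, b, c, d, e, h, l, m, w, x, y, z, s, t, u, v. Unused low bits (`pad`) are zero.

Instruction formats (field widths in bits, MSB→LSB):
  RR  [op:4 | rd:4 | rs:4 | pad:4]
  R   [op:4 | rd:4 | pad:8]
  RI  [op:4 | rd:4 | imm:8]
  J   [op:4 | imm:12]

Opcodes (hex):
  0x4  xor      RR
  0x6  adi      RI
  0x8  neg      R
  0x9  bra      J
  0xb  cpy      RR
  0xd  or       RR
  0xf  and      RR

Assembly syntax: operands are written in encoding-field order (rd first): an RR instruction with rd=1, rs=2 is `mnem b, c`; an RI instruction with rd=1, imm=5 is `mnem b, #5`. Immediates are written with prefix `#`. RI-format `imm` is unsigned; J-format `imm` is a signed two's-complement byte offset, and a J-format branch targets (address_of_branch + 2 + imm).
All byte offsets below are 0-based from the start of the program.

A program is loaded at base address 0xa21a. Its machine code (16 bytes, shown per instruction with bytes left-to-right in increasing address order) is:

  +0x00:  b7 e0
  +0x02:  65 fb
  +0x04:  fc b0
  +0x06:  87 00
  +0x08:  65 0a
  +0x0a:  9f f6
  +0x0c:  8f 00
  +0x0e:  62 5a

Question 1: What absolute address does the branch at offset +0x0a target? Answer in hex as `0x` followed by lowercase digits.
+0x0a: 9f f6 ⇒ word 0x9ff6 (big)
  top 4b → 0x9 → bra [J]
  imm@[11:0]=0xff6 (s12→-10) ⇒ #-10
  target = base 0xa21a + off 0x0a + 2 + imm -10 = 0xa21c

0xa21c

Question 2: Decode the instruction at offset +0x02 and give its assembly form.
adi h, #251

[02] 65 fb → 0x65fb
  op=0x65fb>>12=0x6 ⇒ adi (RI)
  rd: (w>>8)&0xf=0x5 → h
  imm: (w>>0)&0xff=0xfb → #251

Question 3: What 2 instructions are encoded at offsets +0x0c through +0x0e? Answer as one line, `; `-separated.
off 0x0c: read 8f 00 as big → 0x8f00
  op=0x8f00>>12=0x8 ⇒ neg (R)
  [11:8] rd=15 = v
off 0x0e: read 62 5a as big → 0x625a
  op=0x625a>>12=0x6 ⇒ adi (RI)
  [11:8] rd=2 = c
  [7:0] imm=90 = #90

neg v; adi c, #90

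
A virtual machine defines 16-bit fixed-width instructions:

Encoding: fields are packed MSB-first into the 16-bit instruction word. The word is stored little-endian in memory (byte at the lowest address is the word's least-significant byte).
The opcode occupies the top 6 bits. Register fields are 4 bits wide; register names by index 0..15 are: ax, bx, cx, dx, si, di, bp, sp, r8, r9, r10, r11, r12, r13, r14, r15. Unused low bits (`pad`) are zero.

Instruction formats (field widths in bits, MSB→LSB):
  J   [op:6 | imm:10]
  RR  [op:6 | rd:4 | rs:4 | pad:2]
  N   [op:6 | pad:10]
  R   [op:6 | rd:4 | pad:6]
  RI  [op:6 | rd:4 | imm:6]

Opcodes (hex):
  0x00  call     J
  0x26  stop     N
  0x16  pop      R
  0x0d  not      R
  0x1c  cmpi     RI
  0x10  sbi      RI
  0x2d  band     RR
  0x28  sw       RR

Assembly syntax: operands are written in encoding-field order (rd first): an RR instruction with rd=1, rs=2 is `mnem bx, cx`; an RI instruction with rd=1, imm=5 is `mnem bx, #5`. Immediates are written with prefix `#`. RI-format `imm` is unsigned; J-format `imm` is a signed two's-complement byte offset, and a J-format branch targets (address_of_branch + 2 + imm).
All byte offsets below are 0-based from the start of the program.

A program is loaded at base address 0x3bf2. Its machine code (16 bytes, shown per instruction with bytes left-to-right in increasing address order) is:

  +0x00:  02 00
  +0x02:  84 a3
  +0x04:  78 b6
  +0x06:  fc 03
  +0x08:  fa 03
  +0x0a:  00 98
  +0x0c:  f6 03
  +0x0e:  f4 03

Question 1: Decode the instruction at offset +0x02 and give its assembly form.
+0x02: 84 a3 ⇒ word 0xa384 (little)
  top 6b → 0x28 → sw [RR]
  rd: (w>>6)&0xf=0xe → r14
  rs: (w>>2)&0xf=0x1 → bx

sw r14, bx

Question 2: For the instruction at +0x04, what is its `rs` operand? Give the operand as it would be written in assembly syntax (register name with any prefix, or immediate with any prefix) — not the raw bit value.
r14

+0x04: 78 b6 ⇒ word 0xb678 (little)
  op=0xb678>>10=0x2d ⇒ band (RR)
  rd: (w>>6)&0xf=0x9 → r9
  rs: (w>>2)&0xf=0xe → r14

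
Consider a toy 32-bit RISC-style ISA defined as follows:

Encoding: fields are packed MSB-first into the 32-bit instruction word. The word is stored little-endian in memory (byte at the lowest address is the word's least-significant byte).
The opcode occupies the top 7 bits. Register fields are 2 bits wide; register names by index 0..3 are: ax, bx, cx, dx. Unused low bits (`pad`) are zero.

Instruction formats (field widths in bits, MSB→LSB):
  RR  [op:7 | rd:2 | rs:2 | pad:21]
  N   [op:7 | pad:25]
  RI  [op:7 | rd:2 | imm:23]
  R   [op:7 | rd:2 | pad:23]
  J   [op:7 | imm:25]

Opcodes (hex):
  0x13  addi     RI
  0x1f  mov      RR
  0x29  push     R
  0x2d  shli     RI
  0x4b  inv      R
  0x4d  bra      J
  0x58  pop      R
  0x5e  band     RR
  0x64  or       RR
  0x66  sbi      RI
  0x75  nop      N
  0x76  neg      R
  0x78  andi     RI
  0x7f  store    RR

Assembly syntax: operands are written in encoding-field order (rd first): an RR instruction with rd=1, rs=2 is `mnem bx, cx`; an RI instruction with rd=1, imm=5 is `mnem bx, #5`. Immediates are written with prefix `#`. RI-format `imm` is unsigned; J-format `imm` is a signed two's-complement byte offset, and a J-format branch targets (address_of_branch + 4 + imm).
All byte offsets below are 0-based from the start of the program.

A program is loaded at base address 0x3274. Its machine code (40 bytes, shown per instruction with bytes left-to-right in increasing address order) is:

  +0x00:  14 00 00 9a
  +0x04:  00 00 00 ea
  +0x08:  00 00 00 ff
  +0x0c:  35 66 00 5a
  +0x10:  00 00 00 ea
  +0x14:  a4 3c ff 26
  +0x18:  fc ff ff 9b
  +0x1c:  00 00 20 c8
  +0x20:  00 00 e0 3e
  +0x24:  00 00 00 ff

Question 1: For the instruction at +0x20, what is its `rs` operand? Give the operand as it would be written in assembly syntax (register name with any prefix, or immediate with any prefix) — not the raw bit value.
[20] 00 00 e0 3e → 0x3ee00000
  op=0x3ee00000>>25=0x1f ⇒ mov (RR)
  rd: (w>>23)&0x3=0x1 → bx
  rs: (w>>21)&0x3=0x3 → dx

dx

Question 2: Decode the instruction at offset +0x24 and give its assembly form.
store cx, ax

+0x24: 00 00 00 ff ⇒ word 0xff000000 (little)
  opcode bits[31:25]=0x7f: store/RR
  rd: (w>>23)&0x3=0x2 → cx
  rs: (w>>21)&0x3=0x0 → ax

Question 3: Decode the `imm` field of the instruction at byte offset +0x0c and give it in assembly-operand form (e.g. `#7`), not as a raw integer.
#26165

+0x0c: 35 66 00 5a ⇒ word 0x5a006635 (little)
  op=0x5a006635>>25=0x2d ⇒ shli (RI)
  [24:23] rd=0 = ax
  [22:0] imm=26165 = #26165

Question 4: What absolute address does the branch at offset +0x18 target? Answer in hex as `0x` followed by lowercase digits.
[18] fc ff ff 9b → 0x9bfffffc
  opcode bits[31:25]=0x4d: bra/J
  imm: (w>>0)&0x1ffffff=0x1fffffc (s25→-4) → #-4
  target = base 0x3274 + off 0x18 + 4 + imm -4 = 0x328c

0x328c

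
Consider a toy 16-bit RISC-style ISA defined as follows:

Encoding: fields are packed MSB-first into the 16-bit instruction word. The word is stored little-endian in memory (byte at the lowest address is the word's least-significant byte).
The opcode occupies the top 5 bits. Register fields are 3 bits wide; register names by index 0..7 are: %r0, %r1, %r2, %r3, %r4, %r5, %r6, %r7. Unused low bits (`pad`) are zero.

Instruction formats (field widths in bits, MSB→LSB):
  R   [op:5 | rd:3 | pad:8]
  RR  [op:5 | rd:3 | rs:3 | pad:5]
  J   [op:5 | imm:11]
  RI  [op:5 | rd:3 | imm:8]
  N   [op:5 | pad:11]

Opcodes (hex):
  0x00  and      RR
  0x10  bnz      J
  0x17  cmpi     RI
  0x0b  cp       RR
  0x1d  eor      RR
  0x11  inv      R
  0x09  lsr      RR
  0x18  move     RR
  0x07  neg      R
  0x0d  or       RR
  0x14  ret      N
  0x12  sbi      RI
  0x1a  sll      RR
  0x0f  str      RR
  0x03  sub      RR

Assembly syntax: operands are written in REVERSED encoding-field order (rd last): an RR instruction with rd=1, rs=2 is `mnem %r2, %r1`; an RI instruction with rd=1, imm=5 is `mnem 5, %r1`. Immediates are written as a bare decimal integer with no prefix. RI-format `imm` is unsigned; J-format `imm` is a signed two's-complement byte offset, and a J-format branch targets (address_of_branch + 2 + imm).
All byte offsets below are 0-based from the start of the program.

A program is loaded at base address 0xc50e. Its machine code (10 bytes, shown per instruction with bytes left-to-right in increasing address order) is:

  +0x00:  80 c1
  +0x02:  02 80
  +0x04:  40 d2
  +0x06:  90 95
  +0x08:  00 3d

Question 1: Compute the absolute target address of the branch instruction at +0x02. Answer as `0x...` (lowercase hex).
0xc514

+0x02: 02 80 ⇒ word 0x8002 (little)
  opcode bits[15:11]=0x10: bnz/J
  imm@[10:0]=0x2 ⇒ 2
  target = base 0xc50e + off 0x02 + 2 + imm 2 = 0xc514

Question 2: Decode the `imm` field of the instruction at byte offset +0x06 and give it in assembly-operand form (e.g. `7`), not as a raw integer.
off 0x06: read 90 95 as little → 0x9590
  op=0x9590>>11=0x12 ⇒ sbi (RI)
  [10:8] rd=5 = %r5
  [7:0] imm=144 = 144

144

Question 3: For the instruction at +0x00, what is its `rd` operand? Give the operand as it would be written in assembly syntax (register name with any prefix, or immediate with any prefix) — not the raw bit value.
@+00  little-endian(80 c1) = 0xc180
  top 5b → 0x18 → move [RR]
  rd@[10:8]=0x1 ⇒ %r1
  rs@[7:5]=0x4 ⇒ %r4

%r1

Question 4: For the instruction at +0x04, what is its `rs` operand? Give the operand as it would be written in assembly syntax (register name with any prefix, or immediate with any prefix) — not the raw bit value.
off 0x04: read 40 d2 as little → 0xd240
  opcode bits[15:11]=0x1a: sll/RR
  rd@[10:8]=0x2 ⇒ %r2
  rs@[7:5]=0x2 ⇒ %r2

%r2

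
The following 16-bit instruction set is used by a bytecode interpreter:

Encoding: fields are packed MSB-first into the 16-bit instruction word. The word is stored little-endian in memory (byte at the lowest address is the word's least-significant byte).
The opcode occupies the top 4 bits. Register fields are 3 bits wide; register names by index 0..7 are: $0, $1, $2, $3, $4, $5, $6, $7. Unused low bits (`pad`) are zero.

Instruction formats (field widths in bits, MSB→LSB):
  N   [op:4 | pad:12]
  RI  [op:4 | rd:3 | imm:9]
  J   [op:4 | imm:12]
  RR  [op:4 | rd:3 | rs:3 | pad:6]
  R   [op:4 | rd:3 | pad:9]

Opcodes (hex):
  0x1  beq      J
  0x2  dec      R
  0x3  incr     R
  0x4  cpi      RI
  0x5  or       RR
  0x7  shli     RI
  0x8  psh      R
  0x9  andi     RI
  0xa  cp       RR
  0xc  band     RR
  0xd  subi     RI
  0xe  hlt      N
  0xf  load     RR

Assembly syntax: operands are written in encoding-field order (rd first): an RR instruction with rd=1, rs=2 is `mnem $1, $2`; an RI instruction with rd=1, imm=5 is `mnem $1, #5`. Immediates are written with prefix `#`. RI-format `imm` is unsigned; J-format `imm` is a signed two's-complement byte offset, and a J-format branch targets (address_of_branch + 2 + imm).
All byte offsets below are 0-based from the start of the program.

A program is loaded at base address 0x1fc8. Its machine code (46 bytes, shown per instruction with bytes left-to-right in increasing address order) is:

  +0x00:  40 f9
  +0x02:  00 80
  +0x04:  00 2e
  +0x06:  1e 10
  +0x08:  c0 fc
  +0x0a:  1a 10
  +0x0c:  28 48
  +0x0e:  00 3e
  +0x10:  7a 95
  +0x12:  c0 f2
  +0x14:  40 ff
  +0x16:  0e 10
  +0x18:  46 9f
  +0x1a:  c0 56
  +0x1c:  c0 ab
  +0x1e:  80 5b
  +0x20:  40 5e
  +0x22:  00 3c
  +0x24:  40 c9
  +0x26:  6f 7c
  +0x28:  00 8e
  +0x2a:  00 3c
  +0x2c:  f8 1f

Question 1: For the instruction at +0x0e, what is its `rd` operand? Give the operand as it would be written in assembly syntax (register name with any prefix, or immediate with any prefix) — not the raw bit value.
$7

+0x0e: 00 3e ⇒ word 0x3e00 (little)
  opcode bits[15:12]=0x3: incr/R
  [11:9] rd=7 = $7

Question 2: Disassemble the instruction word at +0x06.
beq #30

off 0x06: read 1e 10 as little → 0x101e
  op=0x101e>>12=0x1 ⇒ beq (J)
  imm: (w>>0)&0xfff=0x1e → #30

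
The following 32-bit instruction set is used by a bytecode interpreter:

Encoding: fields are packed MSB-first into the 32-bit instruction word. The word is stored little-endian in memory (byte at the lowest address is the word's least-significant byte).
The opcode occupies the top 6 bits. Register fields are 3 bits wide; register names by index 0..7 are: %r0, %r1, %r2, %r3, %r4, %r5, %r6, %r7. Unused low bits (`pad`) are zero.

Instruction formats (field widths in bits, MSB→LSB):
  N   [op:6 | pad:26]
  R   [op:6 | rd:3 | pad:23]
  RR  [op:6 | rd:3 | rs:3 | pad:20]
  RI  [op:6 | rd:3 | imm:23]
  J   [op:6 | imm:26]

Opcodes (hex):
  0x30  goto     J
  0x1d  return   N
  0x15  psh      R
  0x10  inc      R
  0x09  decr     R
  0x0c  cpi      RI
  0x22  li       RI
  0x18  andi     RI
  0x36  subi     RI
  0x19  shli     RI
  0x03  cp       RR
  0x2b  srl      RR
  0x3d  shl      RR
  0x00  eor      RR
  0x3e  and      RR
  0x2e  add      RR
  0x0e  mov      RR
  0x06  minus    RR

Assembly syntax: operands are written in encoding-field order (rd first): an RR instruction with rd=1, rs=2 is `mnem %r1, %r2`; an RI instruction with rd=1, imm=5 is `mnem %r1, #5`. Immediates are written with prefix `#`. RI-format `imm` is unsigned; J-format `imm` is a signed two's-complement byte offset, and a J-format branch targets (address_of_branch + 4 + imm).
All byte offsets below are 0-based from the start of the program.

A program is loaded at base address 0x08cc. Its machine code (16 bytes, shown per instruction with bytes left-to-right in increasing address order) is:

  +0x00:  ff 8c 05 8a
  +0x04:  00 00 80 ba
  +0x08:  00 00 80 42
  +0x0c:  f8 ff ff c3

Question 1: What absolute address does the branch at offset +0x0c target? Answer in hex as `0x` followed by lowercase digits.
0x08d4

[0c] f8 ff ff c3 → 0xc3fffff8
  op=0xc3fffff8>>26=0x30 ⇒ goto (J)
  imm@[25:0]=0x3fffff8 (s26→-8) ⇒ #-8
  target = base 0x08cc + off 0x0c + 4 + imm -8 = 0x08d4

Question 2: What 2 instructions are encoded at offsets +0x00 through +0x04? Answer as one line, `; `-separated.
li %r4, #363775; add %r5, %r0

off 0x00: read ff 8c 05 8a as little → 0x8a058cff
  top 6b → 0x22 → li [RI]
  [25:23] rd=4 = %r4
  [22:0] imm=363775 = #363775
off 0x04: read 00 00 80 ba as little → 0xba800000
  top 6b → 0x2e → add [RR]
  [25:23] rd=5 = %r5
  [22:20] rs=0 = %r0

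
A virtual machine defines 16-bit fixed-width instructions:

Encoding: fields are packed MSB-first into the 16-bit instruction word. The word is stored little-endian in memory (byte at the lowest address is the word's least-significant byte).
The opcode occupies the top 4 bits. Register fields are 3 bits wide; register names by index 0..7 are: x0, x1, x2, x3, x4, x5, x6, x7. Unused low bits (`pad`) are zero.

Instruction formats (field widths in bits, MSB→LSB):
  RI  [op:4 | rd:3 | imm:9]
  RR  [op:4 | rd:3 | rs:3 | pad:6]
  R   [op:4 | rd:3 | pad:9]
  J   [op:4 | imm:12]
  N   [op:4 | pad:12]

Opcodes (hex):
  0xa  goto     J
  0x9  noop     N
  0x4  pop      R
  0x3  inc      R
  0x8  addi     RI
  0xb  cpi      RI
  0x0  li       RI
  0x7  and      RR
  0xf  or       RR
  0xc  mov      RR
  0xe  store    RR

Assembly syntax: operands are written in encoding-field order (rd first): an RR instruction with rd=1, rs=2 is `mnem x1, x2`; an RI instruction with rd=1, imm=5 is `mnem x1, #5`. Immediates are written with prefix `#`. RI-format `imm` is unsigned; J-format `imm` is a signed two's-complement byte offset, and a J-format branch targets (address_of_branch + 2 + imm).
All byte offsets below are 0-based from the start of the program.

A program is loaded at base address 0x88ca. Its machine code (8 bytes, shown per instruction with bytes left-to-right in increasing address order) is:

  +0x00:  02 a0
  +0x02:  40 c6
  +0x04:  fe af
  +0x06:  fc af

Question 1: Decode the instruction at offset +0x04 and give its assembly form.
goto #-2

[04] fe af → 0xaffe
  opcode bits[15:12]=0xa: goto/J
  imm@[11:0]=0xffe (s12→-2) ⇒ #-2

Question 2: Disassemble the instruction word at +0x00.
off 0x00: read 02 a0 as little → 0xa002
  top 4b → 0xa → goto [J]
  imm@[11:0]=0x2 ⇒ #2

goto #2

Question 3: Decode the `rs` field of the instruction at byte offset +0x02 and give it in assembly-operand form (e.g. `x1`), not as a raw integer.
@+02  little-endian(40 c6) = 0xc640
  opcode bits[15:12]=0xc: mov/RR
  rd@[11:9]=0x3 ⇒ x3
  rs@[8:6]=0x1 ⇒ x1

x1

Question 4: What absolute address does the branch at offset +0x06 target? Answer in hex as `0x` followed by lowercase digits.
[06] fc af → 0xaffc
  opcode bits[15:12]=0xa: goto/J
  imm: (w>>0)&0xfff=0xffc (s12→-4) → #-4
  target = base 0x88ca + off 0x06 + 2 + imm -4 = 0x88ce

0x88ce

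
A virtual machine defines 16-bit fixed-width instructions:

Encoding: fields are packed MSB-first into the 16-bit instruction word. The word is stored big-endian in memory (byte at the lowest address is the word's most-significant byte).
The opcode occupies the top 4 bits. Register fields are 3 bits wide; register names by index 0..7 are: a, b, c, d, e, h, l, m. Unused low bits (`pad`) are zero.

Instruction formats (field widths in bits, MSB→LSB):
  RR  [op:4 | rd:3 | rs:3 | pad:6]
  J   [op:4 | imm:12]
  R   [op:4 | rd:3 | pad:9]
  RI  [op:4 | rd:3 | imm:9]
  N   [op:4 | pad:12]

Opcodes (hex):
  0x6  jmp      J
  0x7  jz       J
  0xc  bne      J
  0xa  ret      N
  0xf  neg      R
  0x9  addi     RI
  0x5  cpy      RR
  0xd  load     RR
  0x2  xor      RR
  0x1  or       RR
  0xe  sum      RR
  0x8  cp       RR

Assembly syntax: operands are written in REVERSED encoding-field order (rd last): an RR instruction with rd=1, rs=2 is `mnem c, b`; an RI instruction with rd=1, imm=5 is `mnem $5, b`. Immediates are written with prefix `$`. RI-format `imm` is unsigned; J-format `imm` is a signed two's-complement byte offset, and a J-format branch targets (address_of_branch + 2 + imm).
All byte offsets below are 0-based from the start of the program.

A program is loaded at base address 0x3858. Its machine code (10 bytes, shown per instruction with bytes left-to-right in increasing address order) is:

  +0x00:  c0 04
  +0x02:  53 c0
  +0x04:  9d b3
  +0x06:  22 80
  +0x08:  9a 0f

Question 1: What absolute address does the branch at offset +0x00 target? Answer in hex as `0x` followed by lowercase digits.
0x385e

off 0x00: read c0 04 as big → 0xc004
  op=0xc004>>12=0xc ⇒ bne (J)
  imm: (w>>0)&0xfff=0x4 → $4
  target = base 0x3858 + off 0x00 + 2 + imm 4 = 0x385e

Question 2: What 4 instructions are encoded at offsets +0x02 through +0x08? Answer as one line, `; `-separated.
cpy m, b; addi $435, l; xor c, b; addi $15, h

+0x02: 53 c0 ⇒ word 0x53c0 (big)
  op=0x53c0>>12=0x5 ⇒ cpy (RR)
  [11:9] rd=1 = b
  [8:6] rs=7 = m
+0x04: 9d b3 ⇒ word 0x9db3 (big)
  op=0x9db3>>12=0x9 ⇒ addi (RI)
  [11:9] rd=6 = l
  [8:0] imm=435 = $435
+0x06: 22 80 ⇒ word 0x2280 (big)
  op=0x2280>>12=0x2 ⇒ xor (RR)
  [11:9] rd=1 = b
  [8:6] rs=2 = c
+0x08: 9a 0f ⇒ word 0x9a0f (big)
  op=0x9a0f>>12=0x9 ⇒ addi (RI)
  [11:9] rd=5 = h
  [8:0] imm=15 = $15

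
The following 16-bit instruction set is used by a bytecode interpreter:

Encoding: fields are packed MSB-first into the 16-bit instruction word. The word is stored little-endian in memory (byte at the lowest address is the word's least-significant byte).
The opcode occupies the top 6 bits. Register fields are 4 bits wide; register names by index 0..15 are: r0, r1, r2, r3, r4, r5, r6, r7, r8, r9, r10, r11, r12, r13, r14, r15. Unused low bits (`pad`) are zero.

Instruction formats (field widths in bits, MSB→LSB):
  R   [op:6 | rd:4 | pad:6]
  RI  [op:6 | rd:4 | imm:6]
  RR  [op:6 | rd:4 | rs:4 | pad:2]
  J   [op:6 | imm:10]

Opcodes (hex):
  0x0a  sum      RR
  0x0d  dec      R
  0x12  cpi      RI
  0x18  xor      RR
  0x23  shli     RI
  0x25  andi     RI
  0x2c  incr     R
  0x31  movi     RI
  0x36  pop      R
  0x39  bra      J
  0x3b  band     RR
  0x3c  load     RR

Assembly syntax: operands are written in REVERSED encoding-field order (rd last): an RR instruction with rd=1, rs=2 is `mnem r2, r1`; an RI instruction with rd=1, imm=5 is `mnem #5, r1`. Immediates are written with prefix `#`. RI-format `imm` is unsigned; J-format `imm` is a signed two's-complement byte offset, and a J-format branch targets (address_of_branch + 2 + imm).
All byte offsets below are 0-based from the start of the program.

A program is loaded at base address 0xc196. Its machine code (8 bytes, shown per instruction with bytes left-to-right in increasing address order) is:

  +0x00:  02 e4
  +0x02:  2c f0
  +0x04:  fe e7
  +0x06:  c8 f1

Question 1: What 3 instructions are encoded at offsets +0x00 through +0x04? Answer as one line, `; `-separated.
off 0x00: read 02 e4 as little → 0xe402
  op=0xe402>>10=0x39 ⇒ bra (J)
  imm: (w>>0)&0x3ff=0x2 → #2
off 0x02: read 2c f0 as little → 0xf02c
  op=0xf02c>>10=0x3c ⇒ load (RR)
  rd: (w>>6)&0xf=0x0 → r0
  rs: (w>>2)&0xf=0xb → r11
off 0x04: read fe e7 as little → 0xe7fe
  op=0xe7fe>>10=0x39 ⇒ bra (J)
  imm: (w>>0)&0x3ff=0x3fe (s10→-2) → #-2

bra #2; load r11, r0; bra #-2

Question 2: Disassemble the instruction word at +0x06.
load r2, r7

[06] c8 f1 → 0xf1c8
  opcode bits[15:10]=0x3c: load/RR
  [9:6] rd=7 = r7
  [5:2] rs=2 = r2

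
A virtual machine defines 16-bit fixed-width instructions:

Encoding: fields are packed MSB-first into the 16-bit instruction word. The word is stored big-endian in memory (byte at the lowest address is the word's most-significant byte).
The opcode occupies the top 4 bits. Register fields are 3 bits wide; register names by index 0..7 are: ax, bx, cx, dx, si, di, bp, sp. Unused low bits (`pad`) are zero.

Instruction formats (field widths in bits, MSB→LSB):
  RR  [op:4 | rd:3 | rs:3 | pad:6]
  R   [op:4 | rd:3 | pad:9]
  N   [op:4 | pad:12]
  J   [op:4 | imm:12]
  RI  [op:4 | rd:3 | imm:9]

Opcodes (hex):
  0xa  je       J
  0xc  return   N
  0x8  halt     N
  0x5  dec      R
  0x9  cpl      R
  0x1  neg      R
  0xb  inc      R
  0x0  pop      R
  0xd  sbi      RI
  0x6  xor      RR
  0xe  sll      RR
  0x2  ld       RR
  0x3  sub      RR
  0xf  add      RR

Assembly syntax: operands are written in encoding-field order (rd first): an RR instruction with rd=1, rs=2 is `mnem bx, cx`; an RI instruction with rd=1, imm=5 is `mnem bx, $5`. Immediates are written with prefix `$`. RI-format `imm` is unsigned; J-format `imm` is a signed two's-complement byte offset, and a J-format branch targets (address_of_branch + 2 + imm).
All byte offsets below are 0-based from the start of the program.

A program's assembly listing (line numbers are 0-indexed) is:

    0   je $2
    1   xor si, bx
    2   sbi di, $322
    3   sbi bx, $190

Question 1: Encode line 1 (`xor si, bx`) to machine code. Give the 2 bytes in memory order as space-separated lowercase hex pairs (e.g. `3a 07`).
68 40

line 1 (xor): pack op=0x6:4|rd=4:3|rs=1:3|pad=0:6 = 0x6840; big→ 68 40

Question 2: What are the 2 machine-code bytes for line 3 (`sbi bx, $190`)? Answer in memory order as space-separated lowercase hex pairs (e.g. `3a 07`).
d2 be

L3: sbi op=0xd:4|rd=1:3|imm=190:9 ⇒ 0xd2be ⇒ big d2 be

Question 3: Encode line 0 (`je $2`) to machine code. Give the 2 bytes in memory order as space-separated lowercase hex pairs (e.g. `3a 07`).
0. je fields op=0xa:4|imm=2:12 → word a002h → a0 02

a0 02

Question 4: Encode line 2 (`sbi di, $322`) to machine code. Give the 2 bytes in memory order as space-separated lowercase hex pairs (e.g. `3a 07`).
db 42

line 2 (sbi): pack op=0xd:4|rd=5:3|imm=322:9 = 0xdb42; big→ db 42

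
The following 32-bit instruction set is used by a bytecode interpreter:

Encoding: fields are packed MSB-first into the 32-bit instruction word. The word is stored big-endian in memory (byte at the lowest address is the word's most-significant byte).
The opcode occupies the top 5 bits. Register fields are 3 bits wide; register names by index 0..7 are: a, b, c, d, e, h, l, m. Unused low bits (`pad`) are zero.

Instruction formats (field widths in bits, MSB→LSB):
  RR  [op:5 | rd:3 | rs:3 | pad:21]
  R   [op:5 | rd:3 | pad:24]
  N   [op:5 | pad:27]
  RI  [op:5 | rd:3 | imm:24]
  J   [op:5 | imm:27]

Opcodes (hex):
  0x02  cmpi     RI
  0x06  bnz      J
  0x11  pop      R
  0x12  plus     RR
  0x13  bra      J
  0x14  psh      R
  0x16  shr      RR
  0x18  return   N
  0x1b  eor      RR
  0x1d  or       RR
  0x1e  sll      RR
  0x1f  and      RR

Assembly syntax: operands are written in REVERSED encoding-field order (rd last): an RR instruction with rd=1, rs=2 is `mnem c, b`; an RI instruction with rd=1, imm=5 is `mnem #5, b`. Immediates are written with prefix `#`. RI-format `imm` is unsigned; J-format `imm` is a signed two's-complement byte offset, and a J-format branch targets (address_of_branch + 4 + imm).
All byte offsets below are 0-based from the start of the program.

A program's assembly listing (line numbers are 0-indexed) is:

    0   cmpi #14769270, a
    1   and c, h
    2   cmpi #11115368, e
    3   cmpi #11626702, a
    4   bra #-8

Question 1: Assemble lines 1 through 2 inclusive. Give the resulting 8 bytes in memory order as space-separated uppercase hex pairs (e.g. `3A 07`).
1. and fields op=0x1f:5|rd=5:3|rs=2:3|pad=0:21 → word fd400000h → fd 40 00 00
2. cmpi fields op=0x2:5|rd=4:3|imm=11115368:24 → word 14a99b68h → 14 a9 9b 68

FD 40 00 00 14 A9 9B 68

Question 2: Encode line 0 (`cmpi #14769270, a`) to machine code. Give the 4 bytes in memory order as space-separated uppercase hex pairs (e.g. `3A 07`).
L0: cmpi op=0x2:5|rd=0:3|imm=14769270:24 ⇒ 0x10e15c76 ⇒ big 10 e1 5c 76

10 E1 5C 76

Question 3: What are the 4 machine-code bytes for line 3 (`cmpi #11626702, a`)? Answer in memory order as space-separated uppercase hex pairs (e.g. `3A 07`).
10 B1 68 CE

line 3 (cmpi): pack op=0x2:5|rd=0:3|imm=11626702:24 = 0x10b168ce; big→ 10 b1 68 ce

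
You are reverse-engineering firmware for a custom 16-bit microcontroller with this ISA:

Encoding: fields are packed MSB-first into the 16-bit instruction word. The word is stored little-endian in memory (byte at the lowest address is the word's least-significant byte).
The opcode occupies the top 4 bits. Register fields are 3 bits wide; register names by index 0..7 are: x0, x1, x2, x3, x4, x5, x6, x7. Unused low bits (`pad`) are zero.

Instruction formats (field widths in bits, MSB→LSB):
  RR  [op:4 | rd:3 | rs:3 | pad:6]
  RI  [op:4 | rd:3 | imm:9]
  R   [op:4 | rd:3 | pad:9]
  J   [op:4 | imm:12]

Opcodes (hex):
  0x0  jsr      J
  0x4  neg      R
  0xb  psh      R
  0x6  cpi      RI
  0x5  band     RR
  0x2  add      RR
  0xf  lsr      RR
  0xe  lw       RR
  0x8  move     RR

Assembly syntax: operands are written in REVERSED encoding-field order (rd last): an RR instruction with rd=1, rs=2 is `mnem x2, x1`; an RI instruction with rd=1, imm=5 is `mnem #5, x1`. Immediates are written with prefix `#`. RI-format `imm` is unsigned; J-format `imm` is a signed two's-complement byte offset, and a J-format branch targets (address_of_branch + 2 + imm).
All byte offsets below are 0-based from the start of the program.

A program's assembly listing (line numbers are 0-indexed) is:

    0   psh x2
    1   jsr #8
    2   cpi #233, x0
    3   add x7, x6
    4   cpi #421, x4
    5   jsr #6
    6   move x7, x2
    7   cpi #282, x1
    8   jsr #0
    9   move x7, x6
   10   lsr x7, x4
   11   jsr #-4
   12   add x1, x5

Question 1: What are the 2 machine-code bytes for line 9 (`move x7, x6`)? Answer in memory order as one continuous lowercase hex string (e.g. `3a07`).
c08d

L9: move op=0x8:4|rd=6:3|rs=7:3|pad=0:6 ⇒ 0x8dc0 ⇒ little c0 8d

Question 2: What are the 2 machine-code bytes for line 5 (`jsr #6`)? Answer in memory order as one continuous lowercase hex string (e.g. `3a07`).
line 5 (jsr): pack op=0x0:4|imm=6:12 = 0x0006; little→ 06 00

0600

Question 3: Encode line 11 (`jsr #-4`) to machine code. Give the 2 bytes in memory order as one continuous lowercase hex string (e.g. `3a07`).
fc0f

11. jsr fields op=0x0:4|imm=-4:12 → word 0ffch → fc 0f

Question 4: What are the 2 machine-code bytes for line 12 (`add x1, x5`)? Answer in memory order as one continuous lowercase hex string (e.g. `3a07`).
L12: add op=0x2:4|rd=5:3|rs=1:3|pad=0:6 ⇒ 0x2a40 ⇒ little 40 2a

402a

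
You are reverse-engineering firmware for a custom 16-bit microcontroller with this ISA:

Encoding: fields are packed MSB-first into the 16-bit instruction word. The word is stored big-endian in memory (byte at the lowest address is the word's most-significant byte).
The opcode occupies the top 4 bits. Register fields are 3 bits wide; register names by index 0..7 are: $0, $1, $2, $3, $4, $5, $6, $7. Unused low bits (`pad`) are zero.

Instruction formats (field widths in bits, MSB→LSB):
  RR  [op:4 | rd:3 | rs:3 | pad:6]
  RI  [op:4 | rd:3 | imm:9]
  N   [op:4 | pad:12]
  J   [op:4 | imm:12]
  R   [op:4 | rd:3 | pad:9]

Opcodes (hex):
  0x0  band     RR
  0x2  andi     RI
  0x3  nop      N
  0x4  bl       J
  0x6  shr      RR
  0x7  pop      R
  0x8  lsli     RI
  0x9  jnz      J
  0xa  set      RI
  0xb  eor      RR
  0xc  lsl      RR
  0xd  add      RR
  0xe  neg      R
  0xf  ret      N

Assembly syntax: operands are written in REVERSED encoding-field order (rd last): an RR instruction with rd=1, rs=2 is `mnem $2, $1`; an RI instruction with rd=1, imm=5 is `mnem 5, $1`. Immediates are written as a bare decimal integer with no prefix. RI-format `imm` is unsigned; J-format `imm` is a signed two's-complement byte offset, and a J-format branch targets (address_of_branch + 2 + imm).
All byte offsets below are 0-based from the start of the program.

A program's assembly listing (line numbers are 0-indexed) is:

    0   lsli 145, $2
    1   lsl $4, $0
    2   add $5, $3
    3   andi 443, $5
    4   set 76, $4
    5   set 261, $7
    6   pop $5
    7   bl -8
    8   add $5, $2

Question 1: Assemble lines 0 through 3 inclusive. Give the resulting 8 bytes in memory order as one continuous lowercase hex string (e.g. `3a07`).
8491c100d7402bbb

0. lsli fields op=0x8:4|rd=2:3|imm=145:9 → word 8491h → 84 91
1. lsl fields op=0xc:4|rd=0:3|rs=4:3|pad=0:6 → word c100h → c1 00
2. add fields op=0xd:4|rd=3:3|rs=5:3|pad=0:6 → word d740h → d7 40
3. andi fields op=0x2:4|rd=5:3|imm=443:9 → word 2bbbh → 2b bb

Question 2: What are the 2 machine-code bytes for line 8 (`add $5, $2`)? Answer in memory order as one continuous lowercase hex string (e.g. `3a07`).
8. add fields op=0xd:4|rd=2:3|rs=5:3|pad=0:6 → word d540h → d5 40

d540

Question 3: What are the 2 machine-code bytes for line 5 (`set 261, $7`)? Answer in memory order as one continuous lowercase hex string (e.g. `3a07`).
af05

L5: set op=0xa:4|rd=7:3|imm=261:9 ⇒ 0xaf05 ⇒ big af 05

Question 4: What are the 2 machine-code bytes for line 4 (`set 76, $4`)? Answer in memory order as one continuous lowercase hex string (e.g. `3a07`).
line 4 (set): pack op=0xa:4|rd=4:3|imm=76:9 = 0xa84c; big→ a8 4c

a84c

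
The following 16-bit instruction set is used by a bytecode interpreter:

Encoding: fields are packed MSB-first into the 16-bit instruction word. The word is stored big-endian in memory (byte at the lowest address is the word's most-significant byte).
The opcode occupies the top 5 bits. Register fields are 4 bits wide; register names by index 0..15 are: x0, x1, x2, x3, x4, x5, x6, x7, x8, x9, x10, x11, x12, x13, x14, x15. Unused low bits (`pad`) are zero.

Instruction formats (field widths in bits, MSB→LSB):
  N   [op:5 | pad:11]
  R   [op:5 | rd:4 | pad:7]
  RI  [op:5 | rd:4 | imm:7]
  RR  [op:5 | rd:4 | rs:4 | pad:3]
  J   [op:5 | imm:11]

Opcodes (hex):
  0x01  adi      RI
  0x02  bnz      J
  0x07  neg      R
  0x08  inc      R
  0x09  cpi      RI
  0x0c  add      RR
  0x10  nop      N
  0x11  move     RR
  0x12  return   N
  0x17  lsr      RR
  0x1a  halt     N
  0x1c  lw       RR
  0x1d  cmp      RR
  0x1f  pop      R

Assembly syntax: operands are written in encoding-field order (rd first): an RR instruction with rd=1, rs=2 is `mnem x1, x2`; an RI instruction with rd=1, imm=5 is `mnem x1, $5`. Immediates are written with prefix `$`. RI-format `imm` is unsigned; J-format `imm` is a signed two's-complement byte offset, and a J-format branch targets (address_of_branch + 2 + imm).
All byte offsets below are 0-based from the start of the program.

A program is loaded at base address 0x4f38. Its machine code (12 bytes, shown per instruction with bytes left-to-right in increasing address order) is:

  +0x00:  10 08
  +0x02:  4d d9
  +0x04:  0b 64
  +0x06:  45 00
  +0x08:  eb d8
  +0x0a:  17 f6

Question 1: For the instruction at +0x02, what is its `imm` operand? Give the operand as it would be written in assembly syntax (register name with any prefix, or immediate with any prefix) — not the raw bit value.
$89

@+02  big-endian(4d d9) = 0x4dd9
  opcode bits[15:11]=0x9: cpi/RI
  [10:7] rd=11 = x11
  [6:0] imm=89 = $89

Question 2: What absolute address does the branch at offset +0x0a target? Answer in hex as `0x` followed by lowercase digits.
0x4f3a

[0a] 17 f6 → 0x17f6
  top 5b → 0x2 → bnz [J]
  imm@[10:0]=0x7f6 (s11→-10) ⇒ $-10
  target = base 0x4f38 + off 0x0a + 2 + imm -10 = 0x4f3a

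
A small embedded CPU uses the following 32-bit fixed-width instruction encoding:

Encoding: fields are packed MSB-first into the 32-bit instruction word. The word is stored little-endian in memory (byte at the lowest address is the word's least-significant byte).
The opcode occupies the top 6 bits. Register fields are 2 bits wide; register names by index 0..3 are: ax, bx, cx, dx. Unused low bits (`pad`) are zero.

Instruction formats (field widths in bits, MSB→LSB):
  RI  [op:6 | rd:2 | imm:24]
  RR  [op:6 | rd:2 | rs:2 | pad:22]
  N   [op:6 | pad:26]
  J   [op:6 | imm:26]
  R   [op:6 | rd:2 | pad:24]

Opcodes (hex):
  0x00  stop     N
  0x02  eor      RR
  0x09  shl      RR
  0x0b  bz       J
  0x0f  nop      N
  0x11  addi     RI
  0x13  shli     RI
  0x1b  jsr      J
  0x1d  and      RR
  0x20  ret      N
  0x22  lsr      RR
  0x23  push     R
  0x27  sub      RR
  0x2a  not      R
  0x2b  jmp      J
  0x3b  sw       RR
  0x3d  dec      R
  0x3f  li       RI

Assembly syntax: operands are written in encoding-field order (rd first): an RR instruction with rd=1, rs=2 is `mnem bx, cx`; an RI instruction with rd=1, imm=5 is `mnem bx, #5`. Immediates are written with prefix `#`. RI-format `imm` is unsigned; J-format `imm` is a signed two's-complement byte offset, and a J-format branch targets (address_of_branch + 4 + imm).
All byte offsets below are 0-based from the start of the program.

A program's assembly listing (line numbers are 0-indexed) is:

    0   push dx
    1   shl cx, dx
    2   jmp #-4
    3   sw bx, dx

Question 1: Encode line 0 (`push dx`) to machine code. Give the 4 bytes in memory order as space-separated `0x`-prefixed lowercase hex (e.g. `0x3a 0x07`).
0. push fields op=0x23:6|rd=3:2|pad=0:24 → word 8f000000h → 00 00 00 8f

0x00 0x00 0x00 0x8f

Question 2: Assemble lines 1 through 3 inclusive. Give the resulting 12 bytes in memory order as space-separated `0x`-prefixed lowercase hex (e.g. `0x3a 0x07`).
1. shl fields op=0x9:6|rd=2:2|rs=3:2|pad=0:22 → word 26c00000h → 00 00 c0 26
2. jmp fields op=0x2b:6|imm=-4:26 → word affffffch → fc ff ff af
3. sw fields op=0x3b:6|rd=1:2|rs=3:2|pad=0:22 → word edc00000h → 00 00 c0 ed

0x00 0x00 0xc0 0x26 0xfc 0xff 0xff 0xaf 0x00 0x00 0xc0 0xed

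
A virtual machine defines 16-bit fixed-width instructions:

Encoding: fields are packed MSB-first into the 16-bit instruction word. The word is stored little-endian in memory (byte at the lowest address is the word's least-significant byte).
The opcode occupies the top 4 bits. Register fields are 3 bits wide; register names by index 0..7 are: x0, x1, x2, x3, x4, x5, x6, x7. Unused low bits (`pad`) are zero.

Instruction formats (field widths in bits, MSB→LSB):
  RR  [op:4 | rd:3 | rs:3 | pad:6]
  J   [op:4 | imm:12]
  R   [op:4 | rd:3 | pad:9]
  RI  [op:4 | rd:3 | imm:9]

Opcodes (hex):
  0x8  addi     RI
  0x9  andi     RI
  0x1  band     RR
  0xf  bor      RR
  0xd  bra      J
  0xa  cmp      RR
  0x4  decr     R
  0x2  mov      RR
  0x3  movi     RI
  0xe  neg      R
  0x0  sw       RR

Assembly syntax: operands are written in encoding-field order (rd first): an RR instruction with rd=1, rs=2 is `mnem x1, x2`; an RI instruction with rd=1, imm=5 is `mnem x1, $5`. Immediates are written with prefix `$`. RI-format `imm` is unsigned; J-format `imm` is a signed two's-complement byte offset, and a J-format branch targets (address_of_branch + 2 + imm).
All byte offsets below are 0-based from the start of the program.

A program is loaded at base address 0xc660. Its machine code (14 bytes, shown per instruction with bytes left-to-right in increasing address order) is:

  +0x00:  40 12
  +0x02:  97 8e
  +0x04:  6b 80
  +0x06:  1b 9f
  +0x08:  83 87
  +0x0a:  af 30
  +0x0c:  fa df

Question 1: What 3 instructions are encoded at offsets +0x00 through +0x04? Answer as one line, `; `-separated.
@+00  little-endian(40 12) = 0x1240
  top 4b → 0x1 → band [RR]
  rd@[11:9]=0x1 ⇒ x1
  rs@[8:6]=0x1 ⇒ x1
@+02  little-endian(97 8e) = 0x8e97
  top 4b → 0x8 → addi [RI]
  rd@[11:9]=0x7 ⇒ x7
  imm@[8:0]=0x97 ⇒ $151
@+04  little-endian(6b 80) = 0x806b
  top 4b → 0x8 → addi [RI]
  rd@[11:9]=0x0 ⇒ x0
  imm@[8:0]=0x6b ⇒ $107

band x1, x1; addi x7, $151; addi x0, $107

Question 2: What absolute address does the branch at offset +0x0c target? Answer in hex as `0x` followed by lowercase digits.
off 0x0c: read fa df as little → 0xdffa
  op=0xdffa>>12=0xd ⇒ bra (J)
  [11:0] imm=4090 (s12→-6) = $-6
  target = base 0xc660 + off 0x0c + 2 + imm -6 = 0xc668

0xc668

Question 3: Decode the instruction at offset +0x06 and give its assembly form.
andi x7, $283

+0x06: 1b 9f ⇒ word 0x9f1b (little)
  op=0x9f1b>>12=0x9 ⇒ andi (RI)
  [11:9] rd=7 = x7
  [8:0] imm=283 = $283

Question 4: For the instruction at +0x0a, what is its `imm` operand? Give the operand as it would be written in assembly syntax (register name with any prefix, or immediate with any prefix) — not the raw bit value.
[0a] af 30 → 0x30af
  op=0x30af>>12=0x3 ⇒ movi (RI)
  rd: (w>>9)&0x7=0x0 → x0
  imm: (w>>0)&0x1ff=0xaf → $175

$175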